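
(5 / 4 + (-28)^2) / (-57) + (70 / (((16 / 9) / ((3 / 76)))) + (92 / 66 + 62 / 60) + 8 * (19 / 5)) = 689039 / 33440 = 20.61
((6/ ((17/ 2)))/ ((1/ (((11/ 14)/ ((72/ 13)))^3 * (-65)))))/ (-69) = 0.00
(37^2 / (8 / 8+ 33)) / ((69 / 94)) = 64343 / 1173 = 54.85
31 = 31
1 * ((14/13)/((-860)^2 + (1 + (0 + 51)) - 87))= 14/9614345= 0.00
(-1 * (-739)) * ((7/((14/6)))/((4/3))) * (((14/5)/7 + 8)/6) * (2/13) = 46557/130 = 358.13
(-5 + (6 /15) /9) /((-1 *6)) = 223 /270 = 0.83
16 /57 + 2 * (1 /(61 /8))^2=66832 /212097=0.32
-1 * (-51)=51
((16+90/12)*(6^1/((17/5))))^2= 497025/289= 1719.81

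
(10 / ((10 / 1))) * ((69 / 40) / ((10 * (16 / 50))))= 69 / 128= 0.54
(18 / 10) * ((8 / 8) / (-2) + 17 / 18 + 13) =121 / 5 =24.20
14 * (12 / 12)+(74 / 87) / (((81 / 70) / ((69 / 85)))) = 582890 / 39933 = 14.60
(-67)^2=4489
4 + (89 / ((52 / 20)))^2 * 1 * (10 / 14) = 994857 / 1183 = 840.96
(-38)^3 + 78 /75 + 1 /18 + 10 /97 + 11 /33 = -2395095929 /43650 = -54870.47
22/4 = 11/2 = 5.50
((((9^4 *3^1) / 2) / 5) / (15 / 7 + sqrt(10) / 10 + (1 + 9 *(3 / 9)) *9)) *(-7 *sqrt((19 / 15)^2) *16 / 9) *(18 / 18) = -806.73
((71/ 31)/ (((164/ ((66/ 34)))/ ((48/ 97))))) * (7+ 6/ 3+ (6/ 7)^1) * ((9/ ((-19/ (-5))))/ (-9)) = -0.03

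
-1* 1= -1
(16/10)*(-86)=-688/5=-137.60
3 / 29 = 0.10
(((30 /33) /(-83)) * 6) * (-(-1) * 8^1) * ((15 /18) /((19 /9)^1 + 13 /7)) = -504 /4565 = -0.11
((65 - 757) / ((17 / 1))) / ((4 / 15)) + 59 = -1592 / 17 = -93.65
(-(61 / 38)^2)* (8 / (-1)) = 7442 / 361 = 20.61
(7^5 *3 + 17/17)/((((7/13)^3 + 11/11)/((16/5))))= 139561.74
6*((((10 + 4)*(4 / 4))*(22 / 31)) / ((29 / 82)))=168.56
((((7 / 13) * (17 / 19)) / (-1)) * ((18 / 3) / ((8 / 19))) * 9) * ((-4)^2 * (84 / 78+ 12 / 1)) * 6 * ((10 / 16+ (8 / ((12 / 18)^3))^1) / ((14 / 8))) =-15918120 / 13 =-1224470.77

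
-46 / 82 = -23 / 41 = -0.56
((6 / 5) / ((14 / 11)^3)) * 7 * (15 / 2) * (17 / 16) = 203643 / 6272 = 32.47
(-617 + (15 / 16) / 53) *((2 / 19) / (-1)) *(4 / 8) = 32.47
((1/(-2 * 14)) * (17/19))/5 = -17/2660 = -0.01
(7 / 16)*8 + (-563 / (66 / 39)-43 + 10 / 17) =-69488 / 187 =-371.59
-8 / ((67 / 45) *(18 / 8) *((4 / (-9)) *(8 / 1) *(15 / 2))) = 6 / 67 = 0.09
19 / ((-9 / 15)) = -95 / 3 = -31.67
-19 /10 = -1.90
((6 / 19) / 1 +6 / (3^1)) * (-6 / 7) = -264 / 133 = -1.98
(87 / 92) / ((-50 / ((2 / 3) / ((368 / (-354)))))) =5133 / 423200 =0.01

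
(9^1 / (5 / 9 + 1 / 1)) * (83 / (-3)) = -2241 / 14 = -160.07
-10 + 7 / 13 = -9.46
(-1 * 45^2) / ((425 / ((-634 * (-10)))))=-513540 / 17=-30208.24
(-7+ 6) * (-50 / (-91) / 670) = -5 / 6097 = -0.00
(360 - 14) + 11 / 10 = 3471 / 10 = 347.10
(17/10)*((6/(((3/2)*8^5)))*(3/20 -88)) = -0.02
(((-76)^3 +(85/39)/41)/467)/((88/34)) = -11932683163/32856252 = -363.18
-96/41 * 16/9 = -512/123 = -4.16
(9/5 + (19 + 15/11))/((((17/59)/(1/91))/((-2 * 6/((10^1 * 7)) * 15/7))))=-1294578/4169165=-0.31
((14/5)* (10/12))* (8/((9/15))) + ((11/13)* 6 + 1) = 4351/117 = 37.19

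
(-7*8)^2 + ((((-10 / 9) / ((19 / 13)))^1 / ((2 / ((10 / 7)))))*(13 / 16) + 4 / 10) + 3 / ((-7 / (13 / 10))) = 3135.40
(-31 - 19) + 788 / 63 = -2362 / 63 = -37.49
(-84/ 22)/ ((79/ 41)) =-1722/ 869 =-1.98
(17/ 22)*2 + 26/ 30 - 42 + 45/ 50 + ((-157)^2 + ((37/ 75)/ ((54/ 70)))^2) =88809017587/ 3608550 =24610.72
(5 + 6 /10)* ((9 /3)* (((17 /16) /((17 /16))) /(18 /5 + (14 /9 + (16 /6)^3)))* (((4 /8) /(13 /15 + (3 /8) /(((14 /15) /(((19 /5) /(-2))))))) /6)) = 79380 /141229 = 0.56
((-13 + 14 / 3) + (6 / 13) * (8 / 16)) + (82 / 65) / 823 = -1300094 / 160485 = -8.10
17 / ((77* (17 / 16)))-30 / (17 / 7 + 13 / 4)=-20712 / 4081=-5.08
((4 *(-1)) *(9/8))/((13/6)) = -27/13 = -2.08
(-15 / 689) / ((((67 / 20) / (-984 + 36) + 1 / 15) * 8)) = -3950 / 91637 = -0.04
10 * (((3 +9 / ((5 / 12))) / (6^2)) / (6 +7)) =41 / 78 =0.53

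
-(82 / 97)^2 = -6724 / 9409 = -0.71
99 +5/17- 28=1212/17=71.29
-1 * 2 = -2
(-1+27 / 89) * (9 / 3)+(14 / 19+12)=18004 / 1691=10.65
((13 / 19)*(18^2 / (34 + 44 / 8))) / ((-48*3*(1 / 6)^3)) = -12636 / 1501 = -8.42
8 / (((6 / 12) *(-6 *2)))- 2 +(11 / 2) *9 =277 / 6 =46.17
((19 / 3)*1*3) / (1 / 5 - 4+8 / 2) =95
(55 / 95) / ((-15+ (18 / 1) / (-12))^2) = 4 / 1881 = 0.00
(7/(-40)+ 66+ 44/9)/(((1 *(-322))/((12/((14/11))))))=-2.07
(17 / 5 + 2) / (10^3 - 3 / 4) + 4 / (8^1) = 20201 / 39970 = 0.51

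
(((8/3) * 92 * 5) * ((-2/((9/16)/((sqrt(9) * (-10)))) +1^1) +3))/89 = 1221760/801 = 1525.29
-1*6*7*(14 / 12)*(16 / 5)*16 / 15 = -167.25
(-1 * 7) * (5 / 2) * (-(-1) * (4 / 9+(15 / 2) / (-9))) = 245 / 36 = 6.81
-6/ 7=-0.86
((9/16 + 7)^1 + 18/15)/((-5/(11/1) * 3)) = -7711/1200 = -6.43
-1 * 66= -66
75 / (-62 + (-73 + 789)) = 25 / 218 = 0.11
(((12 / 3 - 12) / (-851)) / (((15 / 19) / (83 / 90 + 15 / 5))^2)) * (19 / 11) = 1709386262 / 4265105625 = 0.40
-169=-169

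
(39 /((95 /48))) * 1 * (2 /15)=1248 /475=2.63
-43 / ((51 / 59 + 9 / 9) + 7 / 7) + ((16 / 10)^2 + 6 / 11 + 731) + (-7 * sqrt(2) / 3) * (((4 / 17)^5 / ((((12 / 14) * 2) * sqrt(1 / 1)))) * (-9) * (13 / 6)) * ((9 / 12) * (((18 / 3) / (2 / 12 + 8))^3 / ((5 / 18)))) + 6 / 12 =349360128 * sqrt(2) / 17045383285 + 66886227 / 92950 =719.62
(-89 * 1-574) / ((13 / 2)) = -102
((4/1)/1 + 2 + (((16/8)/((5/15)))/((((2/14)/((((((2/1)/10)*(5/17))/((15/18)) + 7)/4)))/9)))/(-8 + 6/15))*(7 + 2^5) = -4127643/1292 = -3194.77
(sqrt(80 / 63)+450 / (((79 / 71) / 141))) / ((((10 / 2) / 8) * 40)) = 4 * sqrt(35) / 525+180198 / 79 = 2281.03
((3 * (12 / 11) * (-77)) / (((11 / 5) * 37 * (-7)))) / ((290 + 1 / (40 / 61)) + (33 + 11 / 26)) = 93600 / 68772011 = 0.00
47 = 47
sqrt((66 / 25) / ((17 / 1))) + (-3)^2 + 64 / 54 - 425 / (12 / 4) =-3550 / 27 + sqrt(1122) / 85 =-131.09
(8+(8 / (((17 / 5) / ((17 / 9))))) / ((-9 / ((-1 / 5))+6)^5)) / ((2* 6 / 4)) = 24841818112 / 9315681777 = 2.67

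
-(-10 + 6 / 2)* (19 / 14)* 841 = 15979 / 2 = 7989.50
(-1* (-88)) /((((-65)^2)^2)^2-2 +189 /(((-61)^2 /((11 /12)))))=1309792 /4742709395064033425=0.00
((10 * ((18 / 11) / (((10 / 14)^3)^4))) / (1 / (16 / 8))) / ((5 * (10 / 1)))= 498286339236 / 13427734375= 37.11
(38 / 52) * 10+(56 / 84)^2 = 907 / 117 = 7.75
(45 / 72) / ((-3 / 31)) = -155 / 24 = -6.46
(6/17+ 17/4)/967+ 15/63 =335353/1380876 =0.24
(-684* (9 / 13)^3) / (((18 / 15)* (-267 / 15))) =2077650 / 195533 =10.63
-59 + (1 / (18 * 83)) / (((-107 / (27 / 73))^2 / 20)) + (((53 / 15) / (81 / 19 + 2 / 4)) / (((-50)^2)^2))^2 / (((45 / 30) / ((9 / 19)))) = -3584526861960002293207267896247 / 60754692740303833007812500000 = -59.00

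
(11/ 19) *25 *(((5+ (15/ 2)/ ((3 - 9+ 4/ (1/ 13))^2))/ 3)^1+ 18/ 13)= 138545825/ 3135912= 44.18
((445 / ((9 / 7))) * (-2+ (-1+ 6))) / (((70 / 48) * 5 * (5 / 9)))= 256.32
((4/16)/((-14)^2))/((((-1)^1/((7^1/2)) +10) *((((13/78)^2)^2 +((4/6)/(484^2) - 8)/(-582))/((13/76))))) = 1495446381/966616063616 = 0.00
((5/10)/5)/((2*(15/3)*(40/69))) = 0.02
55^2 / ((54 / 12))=6050 / 9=672.22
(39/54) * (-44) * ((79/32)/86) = -11297/12384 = -0.91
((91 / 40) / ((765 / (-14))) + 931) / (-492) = -14243663 / 7527600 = -1.89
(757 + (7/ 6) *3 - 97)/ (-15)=-1327/ 30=-44.23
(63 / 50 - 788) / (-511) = 39337 / 25550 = 1.54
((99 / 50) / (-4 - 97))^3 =-970299 / 128787625000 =-0.00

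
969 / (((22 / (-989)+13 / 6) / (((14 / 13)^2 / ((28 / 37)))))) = 1489261914 / 2150525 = 692.51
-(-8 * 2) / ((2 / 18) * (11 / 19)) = 2736 / 11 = 248.73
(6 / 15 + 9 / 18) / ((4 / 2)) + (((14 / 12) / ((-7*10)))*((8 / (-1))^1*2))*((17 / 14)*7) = 163 / 60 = 2.72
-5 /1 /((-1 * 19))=5 /19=0.26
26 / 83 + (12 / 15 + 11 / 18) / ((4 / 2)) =15221 / 14940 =1.02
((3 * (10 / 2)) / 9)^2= 25 / 9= 2.78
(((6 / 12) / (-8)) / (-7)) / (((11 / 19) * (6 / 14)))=19 / 528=0.04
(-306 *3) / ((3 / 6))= -1836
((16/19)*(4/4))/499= 16/9481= 0.00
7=7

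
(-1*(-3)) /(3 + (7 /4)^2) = 48 /97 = 0.49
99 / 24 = 33 / 8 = 4.12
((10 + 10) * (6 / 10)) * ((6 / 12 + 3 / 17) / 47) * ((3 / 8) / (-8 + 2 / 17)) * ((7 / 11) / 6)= -483 / 554224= -0.00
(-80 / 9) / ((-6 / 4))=160 / 27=5.93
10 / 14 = 5 / 7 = 0.71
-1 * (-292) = 292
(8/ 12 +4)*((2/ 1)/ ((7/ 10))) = 40/ 3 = 13.33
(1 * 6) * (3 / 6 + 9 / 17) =105 / 17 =6.18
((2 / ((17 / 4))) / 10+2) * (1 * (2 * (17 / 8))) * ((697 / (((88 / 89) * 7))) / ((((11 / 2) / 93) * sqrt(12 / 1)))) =4276.52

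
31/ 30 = 1.03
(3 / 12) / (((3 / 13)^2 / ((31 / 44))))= 5239 / 1584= 3.31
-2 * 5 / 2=-5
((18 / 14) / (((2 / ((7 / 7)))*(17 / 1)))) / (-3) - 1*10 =-2383 / 238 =-10.01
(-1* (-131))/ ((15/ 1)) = 131/ 15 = 8.73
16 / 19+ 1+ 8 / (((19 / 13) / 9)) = 51.11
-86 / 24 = -43 / 12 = -3.58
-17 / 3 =-5.67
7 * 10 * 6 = 420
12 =12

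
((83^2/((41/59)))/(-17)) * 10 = -4064510/697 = -5831.43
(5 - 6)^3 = -1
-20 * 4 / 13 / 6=-40 / 39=-1.03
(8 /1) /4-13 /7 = 1 /7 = 0.14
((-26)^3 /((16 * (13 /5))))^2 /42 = 714025 /168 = 4250.15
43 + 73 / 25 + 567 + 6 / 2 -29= 14673 / 25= 586.92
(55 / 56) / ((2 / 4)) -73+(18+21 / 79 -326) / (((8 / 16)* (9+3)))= -811747 / 6636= -122.32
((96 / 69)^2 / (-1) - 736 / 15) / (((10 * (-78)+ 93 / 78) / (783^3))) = 1683739406471616 / 53558605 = 31437327.51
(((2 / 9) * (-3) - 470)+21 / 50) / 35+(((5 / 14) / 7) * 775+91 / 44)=22778177 / 808500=28.17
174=174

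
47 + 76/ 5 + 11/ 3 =988/ 15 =65.87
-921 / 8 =-115.12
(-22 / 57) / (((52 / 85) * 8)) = -935 / 11856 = -0.08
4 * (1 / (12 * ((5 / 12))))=4 / 5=0.80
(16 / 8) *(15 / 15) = 2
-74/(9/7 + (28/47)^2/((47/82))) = -38.85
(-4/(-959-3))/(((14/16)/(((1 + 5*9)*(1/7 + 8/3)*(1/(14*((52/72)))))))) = 130272/2144779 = 0.06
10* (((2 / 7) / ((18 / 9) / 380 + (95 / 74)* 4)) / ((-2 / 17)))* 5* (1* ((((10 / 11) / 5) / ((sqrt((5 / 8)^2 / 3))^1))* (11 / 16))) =-1195100* sqrt(3) / 252959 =-8.18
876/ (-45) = -292/ 15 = -19.47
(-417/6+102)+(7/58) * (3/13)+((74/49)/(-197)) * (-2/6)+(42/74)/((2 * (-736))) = 19342775522957/594613061952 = 32.53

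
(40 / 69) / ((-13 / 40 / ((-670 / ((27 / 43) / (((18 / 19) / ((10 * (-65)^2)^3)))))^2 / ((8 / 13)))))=-16600322 / 31878588994402545538330078125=-0.00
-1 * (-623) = 623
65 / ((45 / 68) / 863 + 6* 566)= 3814460 / 199290909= 0.02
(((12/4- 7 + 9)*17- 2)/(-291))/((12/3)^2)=-83/4656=-0.02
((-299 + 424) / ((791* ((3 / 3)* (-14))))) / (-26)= 125 / 287924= 0.00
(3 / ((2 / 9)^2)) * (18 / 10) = 2187 / 20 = 109.35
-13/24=-0.54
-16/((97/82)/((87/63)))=-38048/2037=-18.68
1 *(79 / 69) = 79 / 69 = 1.14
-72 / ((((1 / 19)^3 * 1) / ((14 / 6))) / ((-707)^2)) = -575982000888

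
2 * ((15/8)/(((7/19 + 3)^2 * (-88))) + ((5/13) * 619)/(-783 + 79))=-1158865/1703936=-0.68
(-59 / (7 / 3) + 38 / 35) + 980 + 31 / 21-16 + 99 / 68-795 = 147.73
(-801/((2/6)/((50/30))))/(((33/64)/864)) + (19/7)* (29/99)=-422788139/63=-6710922.84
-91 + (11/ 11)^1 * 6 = -85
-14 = -14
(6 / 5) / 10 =3 / 25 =0.12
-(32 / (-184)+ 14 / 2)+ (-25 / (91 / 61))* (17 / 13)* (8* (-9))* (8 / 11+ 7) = 3647159959 / 299299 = 12185.67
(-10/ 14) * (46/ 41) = -230/ 287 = -0.80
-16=-16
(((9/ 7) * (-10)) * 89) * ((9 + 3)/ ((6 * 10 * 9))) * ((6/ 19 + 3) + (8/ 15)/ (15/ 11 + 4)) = -10222006/ 117705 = -86.84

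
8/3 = 2.67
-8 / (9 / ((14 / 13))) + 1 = 5 / 117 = 0.04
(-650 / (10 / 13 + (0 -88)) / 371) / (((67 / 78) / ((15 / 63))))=0.01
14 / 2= 7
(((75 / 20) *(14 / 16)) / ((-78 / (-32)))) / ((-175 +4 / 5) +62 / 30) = -525 / 67132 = -0.01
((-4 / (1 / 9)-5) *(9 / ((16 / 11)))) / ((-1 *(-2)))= -4059 / 32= -126.84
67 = 67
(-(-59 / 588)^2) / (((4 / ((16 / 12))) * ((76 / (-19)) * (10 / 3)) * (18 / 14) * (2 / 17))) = 59177 / 35562240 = 0.00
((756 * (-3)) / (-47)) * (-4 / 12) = -756 / 47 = -16.09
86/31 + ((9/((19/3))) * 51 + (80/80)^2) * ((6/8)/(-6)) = -7551/1178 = -6.41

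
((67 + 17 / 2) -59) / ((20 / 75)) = 495 / 8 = 61.88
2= 2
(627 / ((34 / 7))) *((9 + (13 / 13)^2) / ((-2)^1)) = -21945 / 34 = -645.44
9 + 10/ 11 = 9.91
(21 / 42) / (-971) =-1 / 1942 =-0.00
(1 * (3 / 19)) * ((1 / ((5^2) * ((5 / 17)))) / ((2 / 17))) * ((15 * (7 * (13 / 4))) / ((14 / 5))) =33813 / 1520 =22.25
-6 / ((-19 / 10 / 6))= 360 / 19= 18.95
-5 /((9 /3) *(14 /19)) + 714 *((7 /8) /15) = 16543 /420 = 39.39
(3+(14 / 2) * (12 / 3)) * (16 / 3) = 496 / 3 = 165.33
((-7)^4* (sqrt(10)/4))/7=343* sqrt(10)/4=271.17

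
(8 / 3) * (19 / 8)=19 / 3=6.33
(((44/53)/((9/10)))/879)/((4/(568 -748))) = -2200/46587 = -0.05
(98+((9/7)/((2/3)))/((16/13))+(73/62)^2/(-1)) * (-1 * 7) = -21134759/30752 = -687.26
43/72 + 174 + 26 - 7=13939/72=193.60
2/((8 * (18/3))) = 1/24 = 0.04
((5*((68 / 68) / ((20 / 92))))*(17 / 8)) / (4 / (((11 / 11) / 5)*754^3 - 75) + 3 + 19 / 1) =167606329399 / 75444281424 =2.22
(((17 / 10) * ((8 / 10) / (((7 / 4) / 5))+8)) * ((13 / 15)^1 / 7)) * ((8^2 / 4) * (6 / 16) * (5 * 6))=95472 / 245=389.68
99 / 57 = 33 / 19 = 1.74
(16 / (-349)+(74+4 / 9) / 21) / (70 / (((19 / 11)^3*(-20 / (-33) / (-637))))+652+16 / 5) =-15830983540 / 61628887120437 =-0.00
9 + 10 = 19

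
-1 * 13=-13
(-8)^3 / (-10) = 256 / 5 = 51.20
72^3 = 373248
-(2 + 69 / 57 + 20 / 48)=-827 / 228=-3.63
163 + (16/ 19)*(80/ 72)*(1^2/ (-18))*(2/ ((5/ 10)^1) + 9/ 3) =250297/ 1539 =162.64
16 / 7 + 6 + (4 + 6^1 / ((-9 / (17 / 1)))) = 20 / 21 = 0.95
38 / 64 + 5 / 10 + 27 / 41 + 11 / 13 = 44319 / 17056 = 2.60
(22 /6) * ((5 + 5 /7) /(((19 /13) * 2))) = 2860 /399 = 7.17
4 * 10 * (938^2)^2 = 30965018573440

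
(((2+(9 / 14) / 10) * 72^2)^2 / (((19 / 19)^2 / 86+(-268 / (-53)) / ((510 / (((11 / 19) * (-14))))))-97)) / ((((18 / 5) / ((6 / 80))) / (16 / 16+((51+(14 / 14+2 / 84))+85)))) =-12471382492907781168 / 3676305523415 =-3392368.35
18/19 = 0.95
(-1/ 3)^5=-0.00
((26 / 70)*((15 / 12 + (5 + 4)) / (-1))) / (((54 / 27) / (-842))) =224393 / 140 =1602.81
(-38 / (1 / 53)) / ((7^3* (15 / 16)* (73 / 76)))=-2449024 / 375585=-6.52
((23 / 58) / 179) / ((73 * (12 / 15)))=115 / 3031544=0.00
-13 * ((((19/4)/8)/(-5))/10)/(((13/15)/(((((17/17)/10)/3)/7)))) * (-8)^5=-4864/175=-27.79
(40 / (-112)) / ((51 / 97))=-0.68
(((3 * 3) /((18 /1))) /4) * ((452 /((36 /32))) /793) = 452 /7137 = 0.06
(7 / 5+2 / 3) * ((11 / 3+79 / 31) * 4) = 2312 / 45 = 51.38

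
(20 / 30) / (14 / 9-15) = -6 / 121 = -0.05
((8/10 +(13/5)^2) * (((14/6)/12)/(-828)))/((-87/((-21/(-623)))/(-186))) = -1519/11872600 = -0.00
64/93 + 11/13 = 1855/1209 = 1.53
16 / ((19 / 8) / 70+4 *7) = 8960 / 15699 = 0.57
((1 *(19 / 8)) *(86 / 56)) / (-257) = -817 / 57568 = -0.01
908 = 908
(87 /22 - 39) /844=-771 /18568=-0.04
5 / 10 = 1 / 2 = 0.50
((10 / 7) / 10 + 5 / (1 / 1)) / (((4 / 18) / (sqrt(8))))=324 * sqrt(2) / 7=65.46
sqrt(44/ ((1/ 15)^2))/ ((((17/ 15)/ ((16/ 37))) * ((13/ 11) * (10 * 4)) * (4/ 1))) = 495 * sqrt(11)/ 8177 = 0.20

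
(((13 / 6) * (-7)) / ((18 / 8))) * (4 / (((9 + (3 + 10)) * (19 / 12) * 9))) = -1456 / 16929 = -0.09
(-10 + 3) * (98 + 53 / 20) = -14091 / 20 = -704.55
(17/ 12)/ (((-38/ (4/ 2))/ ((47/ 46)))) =-799/ 10488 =-0.08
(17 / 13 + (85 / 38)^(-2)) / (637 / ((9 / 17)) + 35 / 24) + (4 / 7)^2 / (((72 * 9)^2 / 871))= 2886591412597 / 1496627323764300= 0.00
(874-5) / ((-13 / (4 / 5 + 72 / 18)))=-20856 / 65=-320.86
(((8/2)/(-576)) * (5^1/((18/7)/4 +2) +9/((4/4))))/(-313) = 0.00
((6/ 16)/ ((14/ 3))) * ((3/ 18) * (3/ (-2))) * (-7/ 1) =9/ 64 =0.14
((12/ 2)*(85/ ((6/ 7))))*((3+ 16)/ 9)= 11305/ 9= 1256.11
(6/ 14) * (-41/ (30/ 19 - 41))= 2337/ 5243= 0.45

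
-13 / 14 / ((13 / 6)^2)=-0.20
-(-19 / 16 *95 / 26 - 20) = 10125 / 416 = 24.34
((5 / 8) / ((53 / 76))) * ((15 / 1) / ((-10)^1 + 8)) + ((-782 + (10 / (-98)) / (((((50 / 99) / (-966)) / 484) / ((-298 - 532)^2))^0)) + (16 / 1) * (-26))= -12515709 / 10388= -1204.82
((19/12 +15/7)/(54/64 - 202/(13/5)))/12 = -8138/2014047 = -0.00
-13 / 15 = -0.87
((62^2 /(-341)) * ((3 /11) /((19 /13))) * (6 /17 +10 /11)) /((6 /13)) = -5.75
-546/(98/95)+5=-3670/7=-524.29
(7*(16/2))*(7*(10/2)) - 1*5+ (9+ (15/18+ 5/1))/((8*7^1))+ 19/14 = 657425/336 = 1956.62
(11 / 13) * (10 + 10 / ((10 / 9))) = 209 / 13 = 16.08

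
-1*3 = -3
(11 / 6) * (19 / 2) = 209 / 12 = 17.42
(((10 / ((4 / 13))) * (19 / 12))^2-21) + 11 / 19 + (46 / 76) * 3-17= 28589611 / 10944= 2612.35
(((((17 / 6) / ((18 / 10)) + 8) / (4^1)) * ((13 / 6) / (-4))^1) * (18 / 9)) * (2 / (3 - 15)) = 6721 / 15552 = 0.43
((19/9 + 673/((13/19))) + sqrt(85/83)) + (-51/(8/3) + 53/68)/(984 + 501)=sqrt(7055)/83 + 517594553/525096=986.73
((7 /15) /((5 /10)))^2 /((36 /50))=98 /81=1.21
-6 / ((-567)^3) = 2 / 60761421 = 0.00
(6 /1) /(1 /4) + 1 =25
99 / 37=2.68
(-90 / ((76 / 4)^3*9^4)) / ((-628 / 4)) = 0.00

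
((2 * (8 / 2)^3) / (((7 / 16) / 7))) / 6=1024 / 3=341.33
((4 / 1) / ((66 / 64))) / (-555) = -128 / 18315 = -0.01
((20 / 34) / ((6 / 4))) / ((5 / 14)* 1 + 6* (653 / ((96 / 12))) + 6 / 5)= 2800 / 3507933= 0.00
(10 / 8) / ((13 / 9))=45 / 52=0.87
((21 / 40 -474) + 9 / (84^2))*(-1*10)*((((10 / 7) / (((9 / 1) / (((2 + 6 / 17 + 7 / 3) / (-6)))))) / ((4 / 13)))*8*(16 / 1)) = -115332896380 / 472311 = -244188.46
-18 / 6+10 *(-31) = -313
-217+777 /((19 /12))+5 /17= 88512 /323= 274.03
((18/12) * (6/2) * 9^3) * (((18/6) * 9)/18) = 19683/4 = 4920.75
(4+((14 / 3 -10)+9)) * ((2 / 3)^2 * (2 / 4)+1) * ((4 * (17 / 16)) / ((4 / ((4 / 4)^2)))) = 4301 / 432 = 9.96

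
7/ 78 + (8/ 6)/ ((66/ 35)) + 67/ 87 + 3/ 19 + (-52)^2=3837459169/ 1418274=2705.72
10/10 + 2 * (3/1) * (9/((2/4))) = 109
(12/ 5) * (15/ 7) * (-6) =-216/ 7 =-30.86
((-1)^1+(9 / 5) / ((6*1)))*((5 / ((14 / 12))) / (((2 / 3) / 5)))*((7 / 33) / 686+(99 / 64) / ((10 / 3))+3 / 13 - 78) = 3120048849 / 1793792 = 1739.36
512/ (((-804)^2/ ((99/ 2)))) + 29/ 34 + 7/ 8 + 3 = 2910363/ 610504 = 4.77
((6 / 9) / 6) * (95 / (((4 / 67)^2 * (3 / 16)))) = 426455 / 27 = 15794.63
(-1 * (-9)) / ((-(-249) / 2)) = 6 / 83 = 0.07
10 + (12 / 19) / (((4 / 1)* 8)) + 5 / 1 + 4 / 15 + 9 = 55373 / 2280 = 24.29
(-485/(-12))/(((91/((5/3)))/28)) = 2425/117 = 20.73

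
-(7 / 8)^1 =-7 / 8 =-0.88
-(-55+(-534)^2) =-285101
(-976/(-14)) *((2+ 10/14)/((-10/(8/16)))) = -2318/245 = -9.46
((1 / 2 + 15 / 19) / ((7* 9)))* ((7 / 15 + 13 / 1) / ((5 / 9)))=707 / 1425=0.50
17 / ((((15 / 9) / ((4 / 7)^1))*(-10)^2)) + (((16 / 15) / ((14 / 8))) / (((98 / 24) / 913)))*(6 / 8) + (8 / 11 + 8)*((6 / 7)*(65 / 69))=1185819447 / 10847375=109.32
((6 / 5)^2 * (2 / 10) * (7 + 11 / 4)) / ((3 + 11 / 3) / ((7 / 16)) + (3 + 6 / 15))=7371 / 48925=0.15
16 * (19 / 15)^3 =109744 / 3375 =32.52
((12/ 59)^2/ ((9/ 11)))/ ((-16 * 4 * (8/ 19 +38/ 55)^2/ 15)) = -180184125/ 18800797456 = -0.01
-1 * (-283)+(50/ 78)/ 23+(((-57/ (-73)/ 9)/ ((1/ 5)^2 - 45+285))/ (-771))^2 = 283.03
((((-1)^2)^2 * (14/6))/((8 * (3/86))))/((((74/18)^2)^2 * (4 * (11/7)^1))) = 0.00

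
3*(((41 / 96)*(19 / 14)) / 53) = 779 / 23744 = 0.03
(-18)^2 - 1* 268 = 56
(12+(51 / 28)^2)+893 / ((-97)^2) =113692793 / 7376656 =15.41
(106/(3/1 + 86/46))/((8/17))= 20723/448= 46.26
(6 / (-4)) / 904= -3 / 1808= -0.00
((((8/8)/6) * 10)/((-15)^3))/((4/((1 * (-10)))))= 1/810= 0.00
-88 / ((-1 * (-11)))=-8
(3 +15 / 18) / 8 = 23 / 48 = 0.48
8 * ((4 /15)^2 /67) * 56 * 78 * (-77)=-14350336 /5025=-2855.79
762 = 762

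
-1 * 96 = -96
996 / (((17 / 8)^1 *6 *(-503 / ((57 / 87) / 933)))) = -0.00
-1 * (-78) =78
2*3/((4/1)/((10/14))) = 15/14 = 1.07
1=1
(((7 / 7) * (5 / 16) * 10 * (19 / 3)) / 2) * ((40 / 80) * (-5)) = -2375 / 96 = -24.74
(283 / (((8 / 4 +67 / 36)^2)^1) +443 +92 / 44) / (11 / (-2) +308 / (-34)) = -372602464 / 11689205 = -31.88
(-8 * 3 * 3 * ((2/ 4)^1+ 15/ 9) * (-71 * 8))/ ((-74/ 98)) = -117345.73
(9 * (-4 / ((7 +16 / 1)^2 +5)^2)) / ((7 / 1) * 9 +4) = -1 / 530707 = -0.00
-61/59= -1.03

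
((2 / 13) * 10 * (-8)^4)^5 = 3689348814741910323200000 / 371293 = 9936489012025301643.72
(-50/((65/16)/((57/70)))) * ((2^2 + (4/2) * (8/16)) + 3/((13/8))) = -81168/1183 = -68.61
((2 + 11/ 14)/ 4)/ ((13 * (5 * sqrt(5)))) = 3 * sqrt(5)/ 1400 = 0.00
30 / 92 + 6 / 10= 213 / 230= 0.93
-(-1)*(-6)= -6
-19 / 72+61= 4373 / 72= 60.74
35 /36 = 0.97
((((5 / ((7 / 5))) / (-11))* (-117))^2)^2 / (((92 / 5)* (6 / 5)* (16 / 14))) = 609989326171875 / 7392182336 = 82518.17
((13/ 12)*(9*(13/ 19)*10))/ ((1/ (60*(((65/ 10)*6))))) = 2965950/ 19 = 156102.63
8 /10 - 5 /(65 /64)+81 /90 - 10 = -1719 /130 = -13.22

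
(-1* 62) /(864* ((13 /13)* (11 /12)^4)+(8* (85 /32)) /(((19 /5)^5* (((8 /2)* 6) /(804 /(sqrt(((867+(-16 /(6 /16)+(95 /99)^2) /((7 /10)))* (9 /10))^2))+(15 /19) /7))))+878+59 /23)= -2497167766763649002688 /60037078485608788128155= -0.04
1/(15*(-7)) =-1/105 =-0.01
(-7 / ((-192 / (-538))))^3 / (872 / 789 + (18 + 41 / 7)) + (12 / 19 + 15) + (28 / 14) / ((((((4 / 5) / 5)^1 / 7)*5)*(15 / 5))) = -216956480660425 / 772514021376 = -280.84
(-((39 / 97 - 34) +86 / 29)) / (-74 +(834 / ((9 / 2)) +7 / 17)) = 4394619 / 16031287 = 0.27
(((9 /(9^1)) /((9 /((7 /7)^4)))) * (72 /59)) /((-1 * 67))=-8 /3953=-0.00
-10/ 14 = -5/ 7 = -0.71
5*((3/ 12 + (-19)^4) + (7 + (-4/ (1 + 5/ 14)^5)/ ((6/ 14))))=19362037788365/ 29713188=651631.11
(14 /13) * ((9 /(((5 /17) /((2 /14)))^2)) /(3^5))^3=48275138 /67196224265625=0.00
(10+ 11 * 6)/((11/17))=1292/11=117.45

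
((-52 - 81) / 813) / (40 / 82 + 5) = -0.03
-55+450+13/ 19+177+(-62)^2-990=65107/ 19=3426.68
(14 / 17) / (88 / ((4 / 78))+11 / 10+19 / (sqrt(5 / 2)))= 2403940 / 5012089617-5320 * sqrt(10) / 5012089617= 0.00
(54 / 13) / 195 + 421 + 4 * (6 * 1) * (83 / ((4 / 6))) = 2880623 / 845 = 3409.02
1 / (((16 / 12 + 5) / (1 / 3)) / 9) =9 / 19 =0.47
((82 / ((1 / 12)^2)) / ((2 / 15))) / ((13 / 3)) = 265680 / 13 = 20436.92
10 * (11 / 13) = 110 / 13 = 8.46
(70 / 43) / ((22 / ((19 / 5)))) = 133 / 473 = 0.28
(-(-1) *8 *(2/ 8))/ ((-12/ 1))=-1/ 6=-0.17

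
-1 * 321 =-321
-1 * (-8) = 8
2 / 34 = 1 / 17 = 0.06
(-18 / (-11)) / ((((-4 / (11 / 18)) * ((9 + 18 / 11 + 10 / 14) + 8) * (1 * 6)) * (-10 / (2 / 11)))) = 7 / 178800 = 0.00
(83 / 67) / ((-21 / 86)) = -7138 / 1407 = -5.07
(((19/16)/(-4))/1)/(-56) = 19/3584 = 0.01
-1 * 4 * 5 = -20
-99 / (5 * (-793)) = 99 / 3965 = 0.02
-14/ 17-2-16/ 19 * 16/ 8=-4.51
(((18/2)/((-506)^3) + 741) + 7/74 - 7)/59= 59642149789/4793505992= 12.44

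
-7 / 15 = -0.47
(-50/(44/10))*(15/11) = -1875/121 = -15.50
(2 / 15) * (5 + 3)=16 / 15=1.07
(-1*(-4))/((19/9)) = 36/19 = 1.89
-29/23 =-1.26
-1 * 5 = -5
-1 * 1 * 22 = -22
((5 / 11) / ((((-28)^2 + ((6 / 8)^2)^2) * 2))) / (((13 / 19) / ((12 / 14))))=14592 / 40197157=0.00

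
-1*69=-69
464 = 464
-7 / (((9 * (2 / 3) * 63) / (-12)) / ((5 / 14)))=5 / 63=0.08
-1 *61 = -61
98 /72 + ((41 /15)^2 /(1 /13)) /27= 120487 /24300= 4.96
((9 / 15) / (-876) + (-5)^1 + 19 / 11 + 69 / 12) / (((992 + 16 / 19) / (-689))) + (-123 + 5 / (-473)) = -270810074437 / 2171183520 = -124.73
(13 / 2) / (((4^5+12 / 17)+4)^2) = 3757 / 611660288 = 0.00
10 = 10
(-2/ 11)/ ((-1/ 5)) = 10/ 11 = 0.91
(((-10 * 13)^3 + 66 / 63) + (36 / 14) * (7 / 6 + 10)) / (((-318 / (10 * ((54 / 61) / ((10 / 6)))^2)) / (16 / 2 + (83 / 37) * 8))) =25830464544000 / 51078167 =505704.61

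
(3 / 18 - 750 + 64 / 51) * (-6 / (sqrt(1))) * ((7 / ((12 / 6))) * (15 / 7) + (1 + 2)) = 1603455 / 34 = 47160.44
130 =130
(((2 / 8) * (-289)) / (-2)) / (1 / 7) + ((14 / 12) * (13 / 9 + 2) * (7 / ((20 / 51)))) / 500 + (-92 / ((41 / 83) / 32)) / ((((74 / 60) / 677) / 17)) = -15186065617979009 / 273060000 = -55614391.04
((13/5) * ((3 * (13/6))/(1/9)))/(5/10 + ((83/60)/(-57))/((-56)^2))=1631290752/5362477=304.20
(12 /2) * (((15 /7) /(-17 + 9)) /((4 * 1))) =-45 /112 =-0.40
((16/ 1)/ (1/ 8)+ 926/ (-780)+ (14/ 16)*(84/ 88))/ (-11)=-4380881/ 377520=-11.60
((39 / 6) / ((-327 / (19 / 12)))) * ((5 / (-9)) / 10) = 247 / 141264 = 0.00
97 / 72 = 1.35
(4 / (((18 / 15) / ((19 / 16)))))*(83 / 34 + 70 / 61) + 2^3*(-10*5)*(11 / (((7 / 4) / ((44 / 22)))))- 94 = -593306071 / 116144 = -5108.37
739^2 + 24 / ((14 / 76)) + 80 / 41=156774679 / 287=546253.24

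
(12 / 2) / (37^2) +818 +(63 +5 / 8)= 9655605 / 10952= 881.63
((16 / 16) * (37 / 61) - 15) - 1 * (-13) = -85 / 61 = -1.39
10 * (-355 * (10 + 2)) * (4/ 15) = -11360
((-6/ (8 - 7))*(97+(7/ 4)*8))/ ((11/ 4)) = -2664/ 11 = -242.18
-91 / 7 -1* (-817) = 804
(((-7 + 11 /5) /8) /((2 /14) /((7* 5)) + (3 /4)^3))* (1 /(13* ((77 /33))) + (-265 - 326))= 72277632 /86827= 832.43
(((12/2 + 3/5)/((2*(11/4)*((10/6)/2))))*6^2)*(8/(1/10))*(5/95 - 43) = -16920576/95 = -178111.33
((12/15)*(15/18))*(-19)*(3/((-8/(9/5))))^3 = 124659/32000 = 3.90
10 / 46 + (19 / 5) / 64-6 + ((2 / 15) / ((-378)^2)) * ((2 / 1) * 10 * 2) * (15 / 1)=-1504528483 / 262906560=-5.72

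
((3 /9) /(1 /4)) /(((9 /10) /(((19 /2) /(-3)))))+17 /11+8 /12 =-2209 /891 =-2.48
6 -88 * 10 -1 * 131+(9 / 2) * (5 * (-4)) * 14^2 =-18645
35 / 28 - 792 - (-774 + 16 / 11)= -801 / 44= -18.20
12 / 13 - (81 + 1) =-1054 / 13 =-81.08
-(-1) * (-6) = -6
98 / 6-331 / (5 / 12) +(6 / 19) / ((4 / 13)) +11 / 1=-436643 / 570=-766.04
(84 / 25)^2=7056 / 625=11.29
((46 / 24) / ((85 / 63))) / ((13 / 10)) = 483 / 442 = 1.09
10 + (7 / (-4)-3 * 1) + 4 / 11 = 247 / 44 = 5.61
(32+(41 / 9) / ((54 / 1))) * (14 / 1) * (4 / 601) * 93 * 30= 135347240 / 16227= 8340.87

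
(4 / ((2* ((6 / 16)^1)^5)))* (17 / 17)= 65536 / 243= 269.70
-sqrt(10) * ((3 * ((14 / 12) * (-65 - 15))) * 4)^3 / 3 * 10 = 14049280000 * sqrt(10) / 3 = 14809241428.48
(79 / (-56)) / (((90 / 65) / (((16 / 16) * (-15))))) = 5135 / 336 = 15.28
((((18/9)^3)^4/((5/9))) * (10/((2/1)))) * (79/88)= 364032/11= 33093.82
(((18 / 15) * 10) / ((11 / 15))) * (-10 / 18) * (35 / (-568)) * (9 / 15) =525 / 1562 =0.34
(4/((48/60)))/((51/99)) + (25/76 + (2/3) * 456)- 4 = 400565/1292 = 310.03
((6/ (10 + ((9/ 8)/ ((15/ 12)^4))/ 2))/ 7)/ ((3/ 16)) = 10000/ 22379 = 0.45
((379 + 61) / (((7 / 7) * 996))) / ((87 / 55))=6050 / 21663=0.28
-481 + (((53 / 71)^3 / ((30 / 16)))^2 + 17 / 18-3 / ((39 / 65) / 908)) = -289378906846412513 / 57645127764450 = -5020.01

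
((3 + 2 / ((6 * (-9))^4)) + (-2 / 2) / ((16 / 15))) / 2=17537555 / 17006112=1.03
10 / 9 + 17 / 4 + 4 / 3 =6.69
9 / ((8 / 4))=9 / 2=4.50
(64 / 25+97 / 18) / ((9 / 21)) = 18.55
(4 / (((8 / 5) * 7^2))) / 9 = 5 / 882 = 0.01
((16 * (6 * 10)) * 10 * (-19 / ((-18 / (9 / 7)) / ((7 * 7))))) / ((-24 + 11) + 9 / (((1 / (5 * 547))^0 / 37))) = 1995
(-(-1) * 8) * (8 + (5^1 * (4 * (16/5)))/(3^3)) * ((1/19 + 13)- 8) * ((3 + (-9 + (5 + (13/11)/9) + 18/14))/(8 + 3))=2959360/186219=15.89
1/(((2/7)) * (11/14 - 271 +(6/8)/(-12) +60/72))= -0.01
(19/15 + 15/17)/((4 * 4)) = 137/1020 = 0.13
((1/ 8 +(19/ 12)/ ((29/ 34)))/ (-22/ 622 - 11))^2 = 183928619161/ 5705753923584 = 0.03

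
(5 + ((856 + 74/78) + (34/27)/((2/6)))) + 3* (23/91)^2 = 64536013/74529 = 865.92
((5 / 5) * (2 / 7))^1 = 2 / 7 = 0.29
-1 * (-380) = 380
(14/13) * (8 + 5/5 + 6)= 210/13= 16.15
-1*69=-69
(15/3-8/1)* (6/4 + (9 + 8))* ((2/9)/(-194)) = 37/582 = 0.06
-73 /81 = -0.90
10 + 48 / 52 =142 / 13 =10.92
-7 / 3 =-2.33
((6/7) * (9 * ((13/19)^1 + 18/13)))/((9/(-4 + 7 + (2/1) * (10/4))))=3504/247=14.19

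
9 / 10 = 0.90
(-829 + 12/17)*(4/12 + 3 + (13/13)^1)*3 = -10767.82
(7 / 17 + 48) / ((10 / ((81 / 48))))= 22221 / 2720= 8.17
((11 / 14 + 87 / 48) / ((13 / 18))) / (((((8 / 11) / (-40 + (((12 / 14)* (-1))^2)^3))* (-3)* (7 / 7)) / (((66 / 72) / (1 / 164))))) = 64677008451 / 6588344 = 9816.88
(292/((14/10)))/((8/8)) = 1460/7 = 208.57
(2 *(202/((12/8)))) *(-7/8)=-707/3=-235.67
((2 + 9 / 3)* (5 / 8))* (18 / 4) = 225 / 16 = 14.06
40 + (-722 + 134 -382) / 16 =-165 / 8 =-20.62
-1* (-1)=1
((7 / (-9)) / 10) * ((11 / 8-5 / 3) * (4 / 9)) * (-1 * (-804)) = 3283 / 405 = 8.11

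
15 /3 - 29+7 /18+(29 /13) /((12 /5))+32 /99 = -12789 /572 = -22.36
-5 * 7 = -35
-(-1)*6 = 6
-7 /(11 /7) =-49 /11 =-4.45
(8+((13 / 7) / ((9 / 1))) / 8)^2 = 16362025 / 254016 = 64.41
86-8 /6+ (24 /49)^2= 611582 /7203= 84.91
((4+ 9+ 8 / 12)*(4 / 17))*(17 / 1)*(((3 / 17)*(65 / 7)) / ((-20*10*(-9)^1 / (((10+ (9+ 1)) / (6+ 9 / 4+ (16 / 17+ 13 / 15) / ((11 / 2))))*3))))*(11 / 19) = 2579720 / 12801649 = 0.20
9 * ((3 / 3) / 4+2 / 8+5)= 99 / 2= 49.50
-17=-17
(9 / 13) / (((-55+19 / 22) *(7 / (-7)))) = 66 / 5161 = 0.01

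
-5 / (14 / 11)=-55 / 14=-3.93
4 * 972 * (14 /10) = 27216 /5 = 5443.20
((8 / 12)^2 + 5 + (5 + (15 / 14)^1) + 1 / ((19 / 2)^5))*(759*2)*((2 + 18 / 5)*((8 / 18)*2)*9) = 29087500521376 / 37141485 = 783153.95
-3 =-3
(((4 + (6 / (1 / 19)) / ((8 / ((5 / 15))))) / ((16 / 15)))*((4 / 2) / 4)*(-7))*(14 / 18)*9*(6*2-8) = -25725 / 32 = -803.91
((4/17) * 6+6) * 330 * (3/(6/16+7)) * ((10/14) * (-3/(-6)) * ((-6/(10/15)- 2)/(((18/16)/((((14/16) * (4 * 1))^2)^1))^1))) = -42688800/1003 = -42561.12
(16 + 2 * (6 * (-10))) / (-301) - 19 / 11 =-4575 / 3311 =-1.38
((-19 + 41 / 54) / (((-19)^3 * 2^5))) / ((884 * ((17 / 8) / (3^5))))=8865 / 824616416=0.00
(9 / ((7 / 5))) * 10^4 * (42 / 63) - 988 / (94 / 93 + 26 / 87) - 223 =258858524 / 6181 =41879.72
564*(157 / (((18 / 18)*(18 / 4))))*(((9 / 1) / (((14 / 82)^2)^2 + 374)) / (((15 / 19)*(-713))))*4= -12677584574752 / 3767623958475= -3.36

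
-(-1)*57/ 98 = 57/ 98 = 0.58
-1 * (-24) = 24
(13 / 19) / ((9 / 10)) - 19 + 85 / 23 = -57202 / 3933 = -14.54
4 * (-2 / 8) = -1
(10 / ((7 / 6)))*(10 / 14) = 300 / 49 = 6.12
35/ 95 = 7/ 19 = 0.37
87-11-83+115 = 108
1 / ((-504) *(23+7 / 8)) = -1 / 12033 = -0.00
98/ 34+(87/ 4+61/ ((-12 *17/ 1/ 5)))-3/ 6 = 2309/ 102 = 22.64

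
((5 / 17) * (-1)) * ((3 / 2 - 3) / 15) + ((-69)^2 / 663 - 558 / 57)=-21659 / 8398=-2.58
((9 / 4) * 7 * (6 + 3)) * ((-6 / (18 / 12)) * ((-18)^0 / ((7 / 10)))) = -810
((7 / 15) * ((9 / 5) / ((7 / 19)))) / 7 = 57 / 175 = 0.33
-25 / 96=-0.26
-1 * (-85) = 85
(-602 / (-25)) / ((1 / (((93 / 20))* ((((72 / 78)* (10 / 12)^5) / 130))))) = 46655 / 146016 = 0.32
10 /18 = 0.56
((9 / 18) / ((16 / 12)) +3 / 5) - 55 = -2161 / 40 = -54.02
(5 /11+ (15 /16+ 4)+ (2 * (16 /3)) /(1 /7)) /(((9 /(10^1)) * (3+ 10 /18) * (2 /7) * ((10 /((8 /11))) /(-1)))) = -295897 /46464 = -6.37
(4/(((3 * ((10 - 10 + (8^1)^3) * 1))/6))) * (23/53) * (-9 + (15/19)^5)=-123771717/2099731952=-0.06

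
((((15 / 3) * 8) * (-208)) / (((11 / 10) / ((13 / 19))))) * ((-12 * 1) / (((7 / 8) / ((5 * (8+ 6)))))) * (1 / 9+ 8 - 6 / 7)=158173184000 / 4389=36038547.28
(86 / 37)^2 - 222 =-216.60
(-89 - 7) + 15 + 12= -69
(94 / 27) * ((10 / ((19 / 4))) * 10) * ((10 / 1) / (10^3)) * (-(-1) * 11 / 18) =2068 / 4617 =0.45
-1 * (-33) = 33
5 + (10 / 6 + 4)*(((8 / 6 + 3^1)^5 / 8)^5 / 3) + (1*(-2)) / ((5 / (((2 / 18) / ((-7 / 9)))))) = 4198563958889983893662975678167 / 8745645243581890560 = 480074807741.73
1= 1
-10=-10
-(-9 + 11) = -2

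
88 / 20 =22 / 5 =4.40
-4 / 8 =-0.50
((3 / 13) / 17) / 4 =3 / 884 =0.00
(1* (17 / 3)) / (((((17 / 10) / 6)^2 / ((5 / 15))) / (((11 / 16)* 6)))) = 1650 / 17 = 97.06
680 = 680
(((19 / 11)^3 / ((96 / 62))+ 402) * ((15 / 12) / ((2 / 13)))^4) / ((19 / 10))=2311263670015625 / 2486009856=929708.17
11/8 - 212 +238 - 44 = -16.62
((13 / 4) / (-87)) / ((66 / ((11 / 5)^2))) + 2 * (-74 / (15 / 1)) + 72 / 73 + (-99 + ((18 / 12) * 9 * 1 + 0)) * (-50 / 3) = 5396255041 / 3810600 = 1416.12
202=202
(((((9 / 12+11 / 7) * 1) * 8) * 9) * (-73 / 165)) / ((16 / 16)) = -5694 / 77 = -73.95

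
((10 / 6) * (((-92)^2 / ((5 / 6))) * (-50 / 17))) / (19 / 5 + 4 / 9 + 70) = -670.60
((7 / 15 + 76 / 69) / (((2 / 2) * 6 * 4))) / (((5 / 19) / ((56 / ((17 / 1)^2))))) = 71953 / 1495575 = 0.05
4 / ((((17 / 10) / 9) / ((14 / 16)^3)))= 15435 / 1088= 14.19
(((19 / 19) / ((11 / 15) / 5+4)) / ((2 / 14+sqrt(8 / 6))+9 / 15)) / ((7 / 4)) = 0.07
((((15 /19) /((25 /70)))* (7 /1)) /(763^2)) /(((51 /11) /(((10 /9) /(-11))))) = -20 /34538067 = -0.00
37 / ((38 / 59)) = 2183 / 38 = 57.45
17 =17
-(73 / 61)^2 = -1.43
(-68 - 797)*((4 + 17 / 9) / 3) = -45845 / 27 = -1697.96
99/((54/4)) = 22/3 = 7.33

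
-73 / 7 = -10.43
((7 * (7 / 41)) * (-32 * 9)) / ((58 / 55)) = -388080 / 1189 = -326.39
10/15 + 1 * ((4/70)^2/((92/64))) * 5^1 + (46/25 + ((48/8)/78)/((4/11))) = 11997247/4395300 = 2.73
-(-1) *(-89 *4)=-356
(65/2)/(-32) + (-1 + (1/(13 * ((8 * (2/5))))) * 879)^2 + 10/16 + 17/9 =158362109/389376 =406.71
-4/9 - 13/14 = -173/126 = -1.37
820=820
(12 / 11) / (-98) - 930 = -501276 / 539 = -930.01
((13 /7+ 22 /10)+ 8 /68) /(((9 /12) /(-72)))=-238464 /595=-400.78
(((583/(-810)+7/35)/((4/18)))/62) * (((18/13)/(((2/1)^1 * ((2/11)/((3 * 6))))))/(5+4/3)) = -125037/306280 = -0.41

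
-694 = -694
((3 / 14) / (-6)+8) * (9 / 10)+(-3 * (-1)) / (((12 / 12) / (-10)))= -22.83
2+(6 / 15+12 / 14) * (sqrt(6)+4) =44 * sqrt(6) / 35+246 / 35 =10.11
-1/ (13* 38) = -1/ 494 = -0.00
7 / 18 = 0.39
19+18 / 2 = 28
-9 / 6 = -3 / 2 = -1.50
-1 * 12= -12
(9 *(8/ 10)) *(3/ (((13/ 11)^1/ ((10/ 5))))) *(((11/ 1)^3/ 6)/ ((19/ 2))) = 1054152/ 1235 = 853.56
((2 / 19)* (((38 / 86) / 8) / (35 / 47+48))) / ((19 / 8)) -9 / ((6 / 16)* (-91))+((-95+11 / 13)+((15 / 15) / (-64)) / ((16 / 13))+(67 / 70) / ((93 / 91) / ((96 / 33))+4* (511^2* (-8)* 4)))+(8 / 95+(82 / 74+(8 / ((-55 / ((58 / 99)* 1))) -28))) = -413126012990804730371576558197 / 3420040420056812547454018560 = -120.80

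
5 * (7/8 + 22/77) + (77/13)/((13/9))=9.90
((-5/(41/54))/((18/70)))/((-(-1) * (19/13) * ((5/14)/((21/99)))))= -89180/8569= -10.41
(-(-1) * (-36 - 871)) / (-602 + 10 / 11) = 1.51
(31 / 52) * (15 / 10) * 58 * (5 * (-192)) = -647280 / 13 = -49790.77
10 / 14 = 5 / 7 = 0.71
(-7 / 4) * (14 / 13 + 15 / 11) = -2443 / 572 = -4.27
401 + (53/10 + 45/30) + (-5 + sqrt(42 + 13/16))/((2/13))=13 * sqrt(685)/8 + 3753/10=417.83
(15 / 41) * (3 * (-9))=-405 / 41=-9.88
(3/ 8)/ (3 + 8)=3/ 88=0.03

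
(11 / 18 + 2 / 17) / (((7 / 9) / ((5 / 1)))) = 1115 / 238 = 4.68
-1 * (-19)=19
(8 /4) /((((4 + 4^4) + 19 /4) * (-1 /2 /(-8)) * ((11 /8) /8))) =8192 /11649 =0.70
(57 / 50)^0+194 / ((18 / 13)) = 1270 / 9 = 141.11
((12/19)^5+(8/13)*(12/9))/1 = 88939616/96567861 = 0.92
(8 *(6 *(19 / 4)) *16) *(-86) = -313728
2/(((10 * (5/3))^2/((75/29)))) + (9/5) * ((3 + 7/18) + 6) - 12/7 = 77162/5075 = 15.20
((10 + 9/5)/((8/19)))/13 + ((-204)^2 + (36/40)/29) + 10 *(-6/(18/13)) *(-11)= 1904371171/45240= 42094.85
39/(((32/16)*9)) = 13/6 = 2.17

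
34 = 34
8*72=576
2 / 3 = 0.67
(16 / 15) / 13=16 / 195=0.08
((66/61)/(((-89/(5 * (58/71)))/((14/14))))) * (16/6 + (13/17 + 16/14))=-146740/646051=-0.23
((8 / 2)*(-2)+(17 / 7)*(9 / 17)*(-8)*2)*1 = -200 / 7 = -28.57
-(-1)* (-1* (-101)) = 101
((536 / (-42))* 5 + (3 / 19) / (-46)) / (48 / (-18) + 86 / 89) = 104238847 / 2777572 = 37.53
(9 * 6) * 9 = 486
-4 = -4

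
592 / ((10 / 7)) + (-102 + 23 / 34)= 53223 / 170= 313.08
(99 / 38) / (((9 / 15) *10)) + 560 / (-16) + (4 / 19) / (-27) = -70945 / 2052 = -34.57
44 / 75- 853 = -852.41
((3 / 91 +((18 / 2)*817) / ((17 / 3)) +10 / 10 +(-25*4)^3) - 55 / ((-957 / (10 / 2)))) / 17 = -134414181196 / 2288013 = -58747.12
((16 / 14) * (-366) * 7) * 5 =-14640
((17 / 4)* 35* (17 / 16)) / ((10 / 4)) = 2023 / 32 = 63.22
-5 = -5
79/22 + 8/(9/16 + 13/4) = 7635/1342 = 5.69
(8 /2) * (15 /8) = 15 /2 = 7.50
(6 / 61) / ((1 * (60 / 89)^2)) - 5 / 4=-37829 / 36600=-1.03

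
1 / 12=0.08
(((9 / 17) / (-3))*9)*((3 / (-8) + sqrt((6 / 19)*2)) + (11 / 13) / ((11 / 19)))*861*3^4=-212779791 / 1768 - 3766014*sqrt(57) / 323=-208377.75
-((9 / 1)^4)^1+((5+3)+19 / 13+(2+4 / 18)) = -6549.32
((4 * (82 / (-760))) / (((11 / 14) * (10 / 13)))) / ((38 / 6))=-11193 / 99275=-0.11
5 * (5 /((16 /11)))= 275 /16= 17.19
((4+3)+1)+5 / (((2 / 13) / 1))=81 / 2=40.50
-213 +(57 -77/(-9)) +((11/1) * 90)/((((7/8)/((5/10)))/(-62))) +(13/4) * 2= -4437119/126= -35215.23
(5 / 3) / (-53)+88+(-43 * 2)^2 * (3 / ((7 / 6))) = 21265261 / 1113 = 19106.25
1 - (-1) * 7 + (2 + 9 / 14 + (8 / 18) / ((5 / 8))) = 7153 / 630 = 11.35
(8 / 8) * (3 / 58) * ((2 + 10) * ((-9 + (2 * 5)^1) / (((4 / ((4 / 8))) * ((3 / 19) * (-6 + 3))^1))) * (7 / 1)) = -1.15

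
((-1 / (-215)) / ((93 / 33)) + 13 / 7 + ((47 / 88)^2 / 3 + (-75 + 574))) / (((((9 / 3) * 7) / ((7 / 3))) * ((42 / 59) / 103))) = 3299679599696803 / 409710026880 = 8053.70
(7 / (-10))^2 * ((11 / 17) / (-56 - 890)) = -0.00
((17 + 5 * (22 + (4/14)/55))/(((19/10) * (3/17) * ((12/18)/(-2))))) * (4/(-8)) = 831385/1463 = 568.27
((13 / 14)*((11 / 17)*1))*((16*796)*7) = 910624 / 17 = 53566.12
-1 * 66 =-66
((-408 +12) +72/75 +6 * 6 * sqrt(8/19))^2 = 1859652144/11875 - 1422144 * sqrt(38)/475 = 138146.11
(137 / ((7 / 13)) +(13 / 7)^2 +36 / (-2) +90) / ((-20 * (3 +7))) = -4041 / 2450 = -1.65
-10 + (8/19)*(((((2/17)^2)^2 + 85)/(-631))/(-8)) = -10006233389/1001333269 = -9.99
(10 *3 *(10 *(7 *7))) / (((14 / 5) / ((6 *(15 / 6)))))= 78750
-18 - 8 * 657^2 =-3453210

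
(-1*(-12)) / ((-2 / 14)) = -84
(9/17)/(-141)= -3/799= -0.00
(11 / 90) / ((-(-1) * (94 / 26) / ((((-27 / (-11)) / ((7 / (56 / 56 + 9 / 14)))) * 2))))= 897 / 23030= 0.04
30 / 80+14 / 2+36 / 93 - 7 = 189 / 248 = 0.76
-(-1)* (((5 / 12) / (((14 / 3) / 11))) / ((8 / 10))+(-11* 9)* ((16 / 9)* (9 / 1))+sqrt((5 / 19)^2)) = -1582.51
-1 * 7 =-7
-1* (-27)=27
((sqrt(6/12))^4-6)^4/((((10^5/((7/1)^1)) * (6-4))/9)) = 17629983/51200000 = 0.34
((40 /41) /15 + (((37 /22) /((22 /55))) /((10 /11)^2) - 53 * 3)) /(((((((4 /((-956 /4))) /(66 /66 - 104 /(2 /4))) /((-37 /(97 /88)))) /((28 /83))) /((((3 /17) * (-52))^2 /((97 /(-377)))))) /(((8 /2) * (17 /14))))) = -34252559671.06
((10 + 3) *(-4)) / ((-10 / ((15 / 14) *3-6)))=-507 / 35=-14.49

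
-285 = -285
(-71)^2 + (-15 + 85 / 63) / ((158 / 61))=25062827 / 4977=5035.73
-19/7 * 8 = -21.71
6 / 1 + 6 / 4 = 15 / 2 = 7.50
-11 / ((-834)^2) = -11 / 695556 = -0.00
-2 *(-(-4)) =-8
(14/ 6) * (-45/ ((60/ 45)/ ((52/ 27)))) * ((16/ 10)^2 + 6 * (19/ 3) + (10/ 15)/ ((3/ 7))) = -862316/ 135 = -6387.53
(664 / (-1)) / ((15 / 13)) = -8632 / 15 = -575.47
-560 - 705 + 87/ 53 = -66958/ 53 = -1263.36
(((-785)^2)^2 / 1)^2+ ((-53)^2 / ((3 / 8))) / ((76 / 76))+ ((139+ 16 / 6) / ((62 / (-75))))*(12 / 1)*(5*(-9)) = 13410352771611302858131007 / 93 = 144197341630229062990656.00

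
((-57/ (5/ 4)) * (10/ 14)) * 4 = -912/ 7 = -130.29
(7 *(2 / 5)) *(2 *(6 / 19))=1.77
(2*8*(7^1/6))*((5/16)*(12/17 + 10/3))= 3605/153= 23.56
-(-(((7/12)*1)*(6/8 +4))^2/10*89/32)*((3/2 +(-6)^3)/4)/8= -14.31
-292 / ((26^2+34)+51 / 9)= -876 / 2147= -0.41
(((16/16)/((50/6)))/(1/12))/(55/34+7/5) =136/285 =0.48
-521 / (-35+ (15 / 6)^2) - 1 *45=-3091 / 115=-26.88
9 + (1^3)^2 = 10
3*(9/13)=27/13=2.08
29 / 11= 2.64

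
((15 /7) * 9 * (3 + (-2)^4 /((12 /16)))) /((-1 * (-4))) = 3285 /28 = 117.32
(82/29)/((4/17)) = 697/58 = 12.02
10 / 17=0.59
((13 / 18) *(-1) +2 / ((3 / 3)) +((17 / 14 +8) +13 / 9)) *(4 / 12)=752 / 189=3.98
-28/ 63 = -4/ 9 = -0.44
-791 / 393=-2.01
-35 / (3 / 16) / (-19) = 9.82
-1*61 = -61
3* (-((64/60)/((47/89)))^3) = -2887553024/116800875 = -24.72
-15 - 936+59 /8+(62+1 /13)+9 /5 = -457469 /520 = -879.75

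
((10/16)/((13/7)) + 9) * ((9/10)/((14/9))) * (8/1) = 43.21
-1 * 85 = -85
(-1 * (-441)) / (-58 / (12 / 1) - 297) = -2646 / 1811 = -1.46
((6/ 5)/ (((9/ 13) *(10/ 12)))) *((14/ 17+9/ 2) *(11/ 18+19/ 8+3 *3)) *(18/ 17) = 2030639/ 14450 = 140.53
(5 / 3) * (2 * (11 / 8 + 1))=95 / 12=7.92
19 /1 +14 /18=178 /9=19.78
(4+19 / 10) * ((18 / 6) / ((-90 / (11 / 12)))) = -0.18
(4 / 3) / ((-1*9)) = -4 / 27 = -0.15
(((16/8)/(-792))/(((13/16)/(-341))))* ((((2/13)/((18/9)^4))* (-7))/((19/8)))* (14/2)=-6076/28899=-0.21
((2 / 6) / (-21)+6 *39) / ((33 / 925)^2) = 12612768125 / 68607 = 183840.83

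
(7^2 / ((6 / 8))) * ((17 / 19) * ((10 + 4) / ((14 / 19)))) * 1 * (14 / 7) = 6664 / 3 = 2221.33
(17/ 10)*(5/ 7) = 17/ 14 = 1.21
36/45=4/5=0.80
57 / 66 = 19 / 22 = 0.86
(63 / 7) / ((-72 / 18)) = -9 / 4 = -2.25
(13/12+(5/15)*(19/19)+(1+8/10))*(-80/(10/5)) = -386/3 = -128.67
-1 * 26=-26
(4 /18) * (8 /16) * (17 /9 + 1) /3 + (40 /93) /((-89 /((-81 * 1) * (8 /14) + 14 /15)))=1530730 /4693059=0.33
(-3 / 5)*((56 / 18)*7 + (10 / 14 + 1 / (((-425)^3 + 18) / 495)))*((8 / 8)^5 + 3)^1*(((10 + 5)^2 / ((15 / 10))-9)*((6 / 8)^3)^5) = -36679473836025138243 / 360615687602831360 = -101.71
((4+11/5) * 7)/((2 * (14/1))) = 31/20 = 1.55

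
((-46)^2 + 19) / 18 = 2135 / 18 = 118.61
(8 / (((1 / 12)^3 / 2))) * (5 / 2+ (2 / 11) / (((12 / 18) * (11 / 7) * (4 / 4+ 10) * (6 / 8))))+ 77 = 92875351 / 1331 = 69778.63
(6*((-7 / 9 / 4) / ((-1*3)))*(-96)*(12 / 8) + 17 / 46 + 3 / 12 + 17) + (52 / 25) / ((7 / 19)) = -527029 / 16100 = -32.73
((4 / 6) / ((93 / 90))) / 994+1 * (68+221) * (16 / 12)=17810522 / 46221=385.33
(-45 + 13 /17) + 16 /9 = -6496 /153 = -42.46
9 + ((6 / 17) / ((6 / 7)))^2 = 2650 / 289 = 9.17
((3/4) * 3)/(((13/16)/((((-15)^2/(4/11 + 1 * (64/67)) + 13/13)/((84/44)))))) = 203863/819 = 248.92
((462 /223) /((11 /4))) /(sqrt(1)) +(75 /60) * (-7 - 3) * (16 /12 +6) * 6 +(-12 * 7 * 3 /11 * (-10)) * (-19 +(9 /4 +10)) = -5140532 /2453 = -2095.61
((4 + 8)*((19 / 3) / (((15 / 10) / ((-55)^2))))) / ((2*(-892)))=-57475 / 669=-85.91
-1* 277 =-277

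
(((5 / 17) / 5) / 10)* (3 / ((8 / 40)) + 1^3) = 8 / 85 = 0.09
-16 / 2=-8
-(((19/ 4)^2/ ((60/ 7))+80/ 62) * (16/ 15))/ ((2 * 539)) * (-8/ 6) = 116737/ 22557150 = 0.01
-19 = -19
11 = 11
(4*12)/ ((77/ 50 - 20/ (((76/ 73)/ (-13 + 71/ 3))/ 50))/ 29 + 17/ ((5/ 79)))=-3967200/ 6995821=-0.57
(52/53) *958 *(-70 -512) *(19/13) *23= -974607888/53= -18388828.08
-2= -2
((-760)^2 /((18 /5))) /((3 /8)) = 11552000 /27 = 427851.85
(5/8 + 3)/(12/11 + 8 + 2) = 319/976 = 0.33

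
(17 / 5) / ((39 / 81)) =459 / 65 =7.06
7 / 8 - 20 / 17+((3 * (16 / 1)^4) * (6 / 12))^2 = 1314259992535 / 136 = 9663676415.70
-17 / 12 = -1.42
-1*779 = -779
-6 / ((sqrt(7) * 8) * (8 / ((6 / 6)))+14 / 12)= 36 / 147449 -13824 * sqrt(7) / 1032143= -0.04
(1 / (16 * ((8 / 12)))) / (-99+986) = 3 / 28384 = 0.00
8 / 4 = 2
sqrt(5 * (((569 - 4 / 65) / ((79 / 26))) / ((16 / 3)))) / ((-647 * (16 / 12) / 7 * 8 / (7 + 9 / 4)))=-2331 * sqrt(1947666) / 26169856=-0.12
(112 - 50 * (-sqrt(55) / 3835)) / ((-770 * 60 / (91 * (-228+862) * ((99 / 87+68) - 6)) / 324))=-22817746224 / 7975 - 31343058 * sqrt(55) / 94105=-2863629.48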